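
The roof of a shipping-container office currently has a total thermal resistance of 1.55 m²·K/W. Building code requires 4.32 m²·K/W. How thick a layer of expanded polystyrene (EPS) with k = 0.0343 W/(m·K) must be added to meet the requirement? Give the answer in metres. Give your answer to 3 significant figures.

0.0950 m

ΔR = 4.32 − 1.55 = 2.77 m²·K/W
L = ΔR × k = 2.77 × 0.0343 = 0.09501 m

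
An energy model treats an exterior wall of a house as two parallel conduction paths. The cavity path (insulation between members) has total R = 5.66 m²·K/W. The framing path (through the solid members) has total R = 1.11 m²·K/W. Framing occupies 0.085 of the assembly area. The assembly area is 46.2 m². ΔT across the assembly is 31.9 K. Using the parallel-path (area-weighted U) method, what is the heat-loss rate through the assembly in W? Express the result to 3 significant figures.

U_eff = 0.915/5.66 + 0.085/1.11 = 0.1617 + 0.07658 = 0.2382
R_eff = 1/U_eff = 4.197 m²·K/W
Q = 46.2 × 31.9 / 4.197 = 351.1 W

351 W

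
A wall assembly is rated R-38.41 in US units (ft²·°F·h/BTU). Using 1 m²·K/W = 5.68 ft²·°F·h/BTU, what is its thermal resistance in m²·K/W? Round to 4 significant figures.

R_SI = 38.41/5.68 = 6.7623

6.762 m²·K/W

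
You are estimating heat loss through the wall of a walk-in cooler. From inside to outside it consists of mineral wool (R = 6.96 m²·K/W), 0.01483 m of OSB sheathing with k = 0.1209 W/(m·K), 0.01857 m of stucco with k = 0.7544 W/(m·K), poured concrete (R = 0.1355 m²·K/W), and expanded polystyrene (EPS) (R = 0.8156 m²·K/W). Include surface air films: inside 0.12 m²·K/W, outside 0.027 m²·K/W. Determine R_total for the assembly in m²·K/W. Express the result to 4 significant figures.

0.01483/0.1209 = 0.12266
0.01857/0.7544 = 0.024616
R_total = 0.12 + 6.96 + 0.12266 + 0.024616 + 0.1355 + 0.8156 + 0.027 = 8.2054 m²·K/W

8.205 m²·K/W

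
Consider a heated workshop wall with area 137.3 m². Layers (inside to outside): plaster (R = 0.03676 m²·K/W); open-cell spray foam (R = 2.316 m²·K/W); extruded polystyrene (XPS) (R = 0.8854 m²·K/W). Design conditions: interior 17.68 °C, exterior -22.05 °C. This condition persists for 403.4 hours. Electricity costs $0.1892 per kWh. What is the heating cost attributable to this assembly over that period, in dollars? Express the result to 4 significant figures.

128.6 dollars

R_total = 0.03676 + 2.316 + 0.8854 = 3.2382 m²·K/W
Q = 137.3 × (17.68 − (-22.05)) / 3.2382 = 1684.6 W
E = 1684.6 W × 403.4 h / 1000 = 679.56 kWh
Cost = 679.56 × 0.1892 = $128.57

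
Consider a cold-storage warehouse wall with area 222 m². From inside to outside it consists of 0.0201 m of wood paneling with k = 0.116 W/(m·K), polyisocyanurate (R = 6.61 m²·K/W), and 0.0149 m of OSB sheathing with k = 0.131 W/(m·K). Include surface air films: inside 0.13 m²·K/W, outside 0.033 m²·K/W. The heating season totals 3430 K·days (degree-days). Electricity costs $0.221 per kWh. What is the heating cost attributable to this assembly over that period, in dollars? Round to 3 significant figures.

0.0201/0.116 = 0.1733
0.0149/0.131 = 0.1137
R_total = 0.13 + 0.1733 + 6.61 + 0.1137 + 0.033 = 7.06 m²·K/W
E = A × HDD × 24 / R / 1000 = 222 × 3430 × 24 / 7.06 / 1000 = 2589 kWh
Cost = 2589 × 0.221 = $572.1

572 dollars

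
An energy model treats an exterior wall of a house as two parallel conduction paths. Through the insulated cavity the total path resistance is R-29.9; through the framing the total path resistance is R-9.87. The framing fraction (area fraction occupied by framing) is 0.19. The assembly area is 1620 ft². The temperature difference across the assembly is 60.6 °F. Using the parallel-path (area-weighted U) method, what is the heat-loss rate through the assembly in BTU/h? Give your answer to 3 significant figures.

U_eff = 0.81/29.9 + 0.19/9.87 = 0.02709 + 0.01925 = 0.04634
R_eff = 1/U_eff = 21.58 ft²·°F·h/BTU
Q = 1620 × 60.6 / 21.58 = 4549 BTU/h

4550 BTU/h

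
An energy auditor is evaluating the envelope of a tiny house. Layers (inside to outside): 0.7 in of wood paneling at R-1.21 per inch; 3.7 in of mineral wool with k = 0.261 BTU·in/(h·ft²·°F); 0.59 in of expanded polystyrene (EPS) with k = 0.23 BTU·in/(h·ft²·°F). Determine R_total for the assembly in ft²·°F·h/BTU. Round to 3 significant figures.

17.6 ft²·°F·h/BTU

0.7 × 1.21 = 0.847
3.7/0.261 = 14.18
0.59/0.23 = 2.565
R_total = 0.847 + 14.18 + 2.565 = 17.59 ft²·°F·h/BTU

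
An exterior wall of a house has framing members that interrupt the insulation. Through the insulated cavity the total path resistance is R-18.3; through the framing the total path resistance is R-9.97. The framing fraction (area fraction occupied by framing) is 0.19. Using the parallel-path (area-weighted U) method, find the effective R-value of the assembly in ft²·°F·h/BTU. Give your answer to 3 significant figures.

15.8 ft²·°F·h/BTU

U_eff = 0.81/18.3 + 0.19/9.97 = 0.04426 + 0.01906 = 0.06332
R_eff = 1/U_eff = 15.79 ft²·°F·h/BTU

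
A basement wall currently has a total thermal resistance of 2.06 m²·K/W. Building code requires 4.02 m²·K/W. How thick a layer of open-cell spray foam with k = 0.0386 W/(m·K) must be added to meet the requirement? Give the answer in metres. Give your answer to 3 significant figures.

ΔR = 4.02 − 2.06 = 1.96 m²·K/W
L = ΔR × k = 1.96 × 0.0386 = 0.07566 m

0.0757 m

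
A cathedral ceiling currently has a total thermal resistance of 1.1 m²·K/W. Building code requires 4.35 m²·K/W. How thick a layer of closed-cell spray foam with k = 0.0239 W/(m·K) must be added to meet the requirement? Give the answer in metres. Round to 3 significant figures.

0.0777 m

ΔR = 4.35 − 1.1 = 3.25 m²·K/W
L = ΔR × k = 3.25 × 0.0239 = 0.07767 m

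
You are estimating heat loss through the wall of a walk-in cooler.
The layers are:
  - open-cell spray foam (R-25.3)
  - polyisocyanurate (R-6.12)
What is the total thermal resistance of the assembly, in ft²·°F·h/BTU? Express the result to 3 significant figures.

R_total = 25.3 + 6.12 = 31.42 ft²·°F·h/BTU

31.4 ft²·°F·h/BTU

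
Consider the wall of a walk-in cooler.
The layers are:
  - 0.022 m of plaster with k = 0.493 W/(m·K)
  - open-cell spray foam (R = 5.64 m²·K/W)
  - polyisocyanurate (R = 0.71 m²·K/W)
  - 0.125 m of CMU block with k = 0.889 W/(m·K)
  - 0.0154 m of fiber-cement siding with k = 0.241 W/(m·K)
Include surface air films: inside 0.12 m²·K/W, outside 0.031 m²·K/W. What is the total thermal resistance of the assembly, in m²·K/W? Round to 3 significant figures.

0.022/0.493 = 0.04462
0.125/0.889 = 0.1406
0.0154/0.241 = 0.0639
R_total = 0.12 + 0.04462 + 5.64 + 0.71 + 0.1406 + 0.0639 + 0.031 = 6.75 m²·K/W

6.75 m²·K/W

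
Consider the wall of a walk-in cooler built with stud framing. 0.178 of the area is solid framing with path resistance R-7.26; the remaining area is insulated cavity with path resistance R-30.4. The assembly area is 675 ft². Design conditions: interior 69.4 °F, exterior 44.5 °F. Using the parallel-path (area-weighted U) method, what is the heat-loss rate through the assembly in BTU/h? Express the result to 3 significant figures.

867 BTU/h

U_eff = 0.822/30.4 + 0.178/7.26 = 0.02704 + 0.02452 = 0.05156
R_eff = 1/U_eff = 19.4 ft²·°F·h/BTU
Q = 675 × (69.4 − 44.5) / 19.4 = 866.6 BTU/h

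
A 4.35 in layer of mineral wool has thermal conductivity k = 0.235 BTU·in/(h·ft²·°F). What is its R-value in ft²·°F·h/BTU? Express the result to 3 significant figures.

R = L/k = 4.35/0.235 = 18.51 ft²·°F·h/BTU

18.5 ft²·°F·h/BTU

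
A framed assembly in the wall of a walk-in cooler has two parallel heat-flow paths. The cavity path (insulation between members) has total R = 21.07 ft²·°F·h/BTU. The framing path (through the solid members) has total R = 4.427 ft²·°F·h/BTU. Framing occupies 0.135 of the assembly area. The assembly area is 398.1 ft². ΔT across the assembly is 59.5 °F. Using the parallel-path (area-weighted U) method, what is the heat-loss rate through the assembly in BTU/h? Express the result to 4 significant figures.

U_eff = 0.865/21.07 + 0.135/4.427 = 0.041054 + 0.030495 = 0.071548
R_eff = 1/U_eff = 13.977 ft²·°F·h/BTU
Q = 398.1 × 59.5 / 13.977 = 1694.8 BTU/h

1695 BTU/h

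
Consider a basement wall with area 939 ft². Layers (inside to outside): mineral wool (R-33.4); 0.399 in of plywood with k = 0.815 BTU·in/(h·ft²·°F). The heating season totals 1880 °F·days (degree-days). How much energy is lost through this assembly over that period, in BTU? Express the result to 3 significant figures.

1250000 BTU

0.399/0.815 = 0.4896
R_total = 33.4 + 0.4896 = 33.89 ft²·°F·h/BTU
E = A × HDD × 24 / R = 939 × 1880 × 24 / 33.89 = 1250000 BTU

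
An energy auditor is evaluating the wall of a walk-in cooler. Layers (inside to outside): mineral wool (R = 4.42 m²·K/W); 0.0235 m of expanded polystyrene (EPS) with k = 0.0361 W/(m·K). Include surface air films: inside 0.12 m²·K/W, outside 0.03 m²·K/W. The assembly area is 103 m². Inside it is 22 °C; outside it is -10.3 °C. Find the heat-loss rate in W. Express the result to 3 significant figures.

0.0235/0.0361 = 0.651
R_total = 0.12 + 4.42 + 0.651 + 0.03 = 5.221 m²·K/W
Q = A·ΔT/R = 103 × (22 − (-10.3)) / 5.221 = 637.2 W

637 W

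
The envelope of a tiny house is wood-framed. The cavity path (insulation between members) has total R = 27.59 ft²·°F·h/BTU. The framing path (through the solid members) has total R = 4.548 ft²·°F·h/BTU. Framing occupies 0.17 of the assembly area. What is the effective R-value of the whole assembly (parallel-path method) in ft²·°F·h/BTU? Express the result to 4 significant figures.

U_eff = 0.83/27.59 + 0.17/4.548 = 0.030083 + 0.037379 = 0.067462
R_eff = 1/U_eff = 14.823 ft²·°F·h/BTU

14.82 ft²·°F·h/BTU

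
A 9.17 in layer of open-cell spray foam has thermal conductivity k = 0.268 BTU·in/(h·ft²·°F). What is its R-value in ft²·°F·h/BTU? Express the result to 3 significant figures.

R = L/k = 9.17/0.268 = 34.22 ft²·°F·h/BTU

34.2 ft²·°F·h/BTU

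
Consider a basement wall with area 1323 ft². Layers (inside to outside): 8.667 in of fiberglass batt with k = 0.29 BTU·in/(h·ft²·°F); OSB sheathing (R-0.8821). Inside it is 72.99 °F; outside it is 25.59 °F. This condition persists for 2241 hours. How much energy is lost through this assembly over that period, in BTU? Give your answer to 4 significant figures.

4567000 BTU

8.667/0.29 = 29.886
R_total = 29.886 + 0.8821 = 30.768 ft²·°F·h/BTU
Q = 1323 × (72.99 − 25.59) / 30.768 = 2038.1 BTU/h
E = 2038.1 × 2241 = 4567500 BTU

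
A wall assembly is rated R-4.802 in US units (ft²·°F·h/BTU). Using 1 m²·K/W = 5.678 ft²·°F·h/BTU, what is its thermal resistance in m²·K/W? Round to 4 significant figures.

0.8457 m²·K/W

R_SI = 4.802/5.678 = 0.84572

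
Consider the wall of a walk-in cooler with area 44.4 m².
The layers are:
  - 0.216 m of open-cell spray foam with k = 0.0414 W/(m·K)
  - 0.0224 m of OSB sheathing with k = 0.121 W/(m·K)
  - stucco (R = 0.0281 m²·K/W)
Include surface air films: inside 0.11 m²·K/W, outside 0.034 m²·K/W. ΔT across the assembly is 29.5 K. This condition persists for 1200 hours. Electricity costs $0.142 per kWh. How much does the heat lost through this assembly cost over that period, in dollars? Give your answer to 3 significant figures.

0.216/0.0414 = 5.217
0.0224/0.121 = 0.1851
R_total = 0.11 + 5.217 + 0.1851 + 0.0281 + 0.034 = 5.575 m²·K/W
Q = 44.4 × 29.5 / 5.575 = 235 W
E = 235 W × 1200 h / 1000 = 281.9 kWh
Cost = 281.9 × 0.142 = $40.04

40.0 dollars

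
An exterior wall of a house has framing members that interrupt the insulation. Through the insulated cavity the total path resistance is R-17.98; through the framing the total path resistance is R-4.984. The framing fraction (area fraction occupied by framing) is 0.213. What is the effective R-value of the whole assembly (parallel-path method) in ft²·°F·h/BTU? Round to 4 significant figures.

11.56 ft²·°F·h/BTU

U_eff = 0.787/17.98 + 0.213/4.984 = 0.043771 + 0.042737 = 0.086508
R_eff = 1/U_eff = 11.56 ft²·°F·h/BTU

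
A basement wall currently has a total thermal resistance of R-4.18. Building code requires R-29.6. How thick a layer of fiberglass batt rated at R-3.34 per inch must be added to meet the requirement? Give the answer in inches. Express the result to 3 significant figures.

7.61 in

ΔR = 29.6 − 4.18 = 25.42 ft²·°F·h/BTU
L = ΔR / (R/in) = 25.42/3.34 = 7.611 in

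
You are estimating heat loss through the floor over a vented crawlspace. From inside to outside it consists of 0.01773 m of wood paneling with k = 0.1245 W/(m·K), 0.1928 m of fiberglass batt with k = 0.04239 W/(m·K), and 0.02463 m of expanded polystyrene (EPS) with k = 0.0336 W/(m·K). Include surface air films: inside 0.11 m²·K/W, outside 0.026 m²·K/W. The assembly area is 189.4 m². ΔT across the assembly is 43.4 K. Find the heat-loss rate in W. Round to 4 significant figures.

1478 W

0.01773/0.1245 = 0.14241
0.1928/0.04239 = 4.5482
0.02463/0.0336 = 0.73304
R_total = 0.11 + 0.14241 + 4.5482 + 0.73304 + 0.026 = 5.5597 m²·K/W
Q = A·ΔT/R = 189.4 × 43.4 / 5.5597 = 1478.5 W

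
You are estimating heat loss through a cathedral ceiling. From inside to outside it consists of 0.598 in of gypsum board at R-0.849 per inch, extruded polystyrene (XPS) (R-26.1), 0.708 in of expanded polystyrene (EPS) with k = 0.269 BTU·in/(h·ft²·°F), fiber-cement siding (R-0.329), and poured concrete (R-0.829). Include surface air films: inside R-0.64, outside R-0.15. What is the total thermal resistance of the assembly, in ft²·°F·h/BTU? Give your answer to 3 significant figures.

31.2 ft²·°F·h/BTU

0.598 × 0.849 = 0.5077
0.708/0.269 = 2.632
R_total = 0.64 + 0.5077 + 26.1 + 2.632 + 0.329 + 0.829 + 0.15 = 31.19 ft²·°F·h/BTU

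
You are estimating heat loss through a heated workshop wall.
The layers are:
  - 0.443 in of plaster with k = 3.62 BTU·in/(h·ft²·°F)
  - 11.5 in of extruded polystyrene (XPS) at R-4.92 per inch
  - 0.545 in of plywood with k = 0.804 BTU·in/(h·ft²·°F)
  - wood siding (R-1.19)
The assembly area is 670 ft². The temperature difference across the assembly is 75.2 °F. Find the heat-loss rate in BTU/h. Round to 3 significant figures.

860 BTU/h

0.443/3.62 = 0.1224
11.5 × 4.92 = 56.58
0.545/0.804 = 0.6779
R_total = 0.1224 + 56.58 + 0.6779 + 1.19 = 58.57 ft²·°F·h/BTU
Q = A·ΔT/R = 670 × 75.2 / 58.57 = 860.2 BTU/h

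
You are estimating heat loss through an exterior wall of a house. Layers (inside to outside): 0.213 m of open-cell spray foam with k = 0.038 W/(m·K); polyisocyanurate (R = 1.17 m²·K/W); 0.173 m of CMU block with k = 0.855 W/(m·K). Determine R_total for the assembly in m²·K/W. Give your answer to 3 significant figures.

0.213/0.038 = 5.605
0.173/0.855 = 0.2023
R_total = 5.605 + 1.17 + 0.2023 = 6.978 m²·K/W

6.98 m²·K/W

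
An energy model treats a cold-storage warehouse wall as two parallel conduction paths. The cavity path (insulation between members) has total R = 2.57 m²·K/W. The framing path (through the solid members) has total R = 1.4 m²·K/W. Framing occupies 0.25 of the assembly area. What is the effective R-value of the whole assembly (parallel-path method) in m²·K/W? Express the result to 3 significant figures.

2.13 m²·K/W

U_eff = 0.75/2.57 + 0.25/1.4 = 0.2918 + 0.1786 = 0.4704
R_eff = 1/U_eff = 2.126 m²·K/W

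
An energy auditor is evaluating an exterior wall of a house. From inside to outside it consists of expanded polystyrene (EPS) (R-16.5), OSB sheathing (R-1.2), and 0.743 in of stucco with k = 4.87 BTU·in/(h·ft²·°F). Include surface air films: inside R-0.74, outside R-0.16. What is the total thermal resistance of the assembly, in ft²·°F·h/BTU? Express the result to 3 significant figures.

0.743/4.87 = 0.1526
R_total = 0.74 + 16.5 + 1.2 + 0.1526 + 0.16 = 18.75 ft²·°F·h/BTU

18.8 ft²·°F·h/BTU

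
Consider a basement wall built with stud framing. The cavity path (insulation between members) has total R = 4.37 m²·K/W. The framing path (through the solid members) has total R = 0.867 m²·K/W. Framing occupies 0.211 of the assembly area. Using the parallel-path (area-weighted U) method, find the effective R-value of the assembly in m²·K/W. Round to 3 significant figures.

U_eff = 0.789/4.37 + 0.211/0.867 = 0.1805 + 0.2434 = 0.4239
R_eff = 1/U_eff = 2.359 m²·K/W

2.36 m²·K/W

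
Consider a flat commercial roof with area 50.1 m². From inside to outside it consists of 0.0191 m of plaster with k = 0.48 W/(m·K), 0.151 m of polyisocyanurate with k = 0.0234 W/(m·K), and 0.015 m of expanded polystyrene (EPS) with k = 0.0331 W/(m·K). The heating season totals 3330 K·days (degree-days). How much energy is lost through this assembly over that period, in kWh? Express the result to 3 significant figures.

576 kWh

0.0191/0.48 = 0.03979
0.151/0.0234 = 6.453
0.015/0.0331 = 0.4532
R_total = 0.03979 + 6.453 + 0.4532 = 6.946 m²·K/W
E = A × HDD × 24 / R / 1000 = 50.1 × 3330 × 24 / 6.946 / 1000 = 576.4 kWh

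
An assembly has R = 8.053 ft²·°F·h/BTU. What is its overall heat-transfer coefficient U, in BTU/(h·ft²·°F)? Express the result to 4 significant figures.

U = 1/R = 1/8.053 = 0.12418

0.1242 BTU/(h·ft²·°F)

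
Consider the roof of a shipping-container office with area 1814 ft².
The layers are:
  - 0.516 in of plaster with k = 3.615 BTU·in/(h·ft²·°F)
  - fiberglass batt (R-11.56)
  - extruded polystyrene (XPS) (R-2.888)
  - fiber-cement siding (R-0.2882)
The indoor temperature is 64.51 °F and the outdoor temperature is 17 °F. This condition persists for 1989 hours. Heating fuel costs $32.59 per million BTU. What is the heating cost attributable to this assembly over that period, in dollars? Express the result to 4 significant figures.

0.516/3.615 = 0.14274
R_total = 0.14274 + 11.56 + 2.888 + 0.2882 = 14.879 ft²·°F·h/BTU
Q = 1814 × (64.51 − 17) / 14.879 = 5792.3 BTU/h
E = 5792.3 × 1989 = 11521000 BTU
Cost = 11521000/10⁶ × 32.59 = $375.47

375.5 dollars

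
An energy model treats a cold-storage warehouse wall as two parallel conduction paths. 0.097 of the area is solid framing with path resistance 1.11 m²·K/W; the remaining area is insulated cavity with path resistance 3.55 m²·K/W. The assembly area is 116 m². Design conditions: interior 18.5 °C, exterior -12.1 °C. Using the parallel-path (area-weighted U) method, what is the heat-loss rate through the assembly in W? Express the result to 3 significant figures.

U_eff = 0.903/3.55 + 0.097/1.11 = 0.2544 + 0.08739 = 0.3418
R_eff = 1/U_eff = 2.926 m²·K/W
Q = 116 × (18.5 − (-12.1)) / 2.926 = 1213 W

1210 W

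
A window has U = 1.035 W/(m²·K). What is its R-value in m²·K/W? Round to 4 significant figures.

0.9662 m²·K/W

R = 1/U = 1/1.035 = 0.96618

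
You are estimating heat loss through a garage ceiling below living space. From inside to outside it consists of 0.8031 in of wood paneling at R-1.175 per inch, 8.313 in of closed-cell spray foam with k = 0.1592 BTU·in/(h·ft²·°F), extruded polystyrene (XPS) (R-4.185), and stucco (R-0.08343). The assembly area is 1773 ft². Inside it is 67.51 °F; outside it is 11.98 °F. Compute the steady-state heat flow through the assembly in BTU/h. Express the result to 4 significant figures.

1714 BTU/h

0.8031 × 1.175 = 0.94364
8.313/0.1592 = 52.217
R_total = 0.94364 + 52.217 + 4.185 + 0.08343 = 57.429 ft²·°F·h/BTU
Q = A·ΔT/R = 1773 × (67.51 − 11.98) / 57.429 = 1714.4 BTU/h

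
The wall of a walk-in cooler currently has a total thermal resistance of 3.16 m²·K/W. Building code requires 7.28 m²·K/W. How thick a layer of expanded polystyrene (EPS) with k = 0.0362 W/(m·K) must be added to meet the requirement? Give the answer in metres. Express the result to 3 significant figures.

0.149 m

ΔR = 7.28 − 3.16 = 4.12 m²·K/W
L = ΔR × k = 4.12 × 0.0362 = 0.1491 m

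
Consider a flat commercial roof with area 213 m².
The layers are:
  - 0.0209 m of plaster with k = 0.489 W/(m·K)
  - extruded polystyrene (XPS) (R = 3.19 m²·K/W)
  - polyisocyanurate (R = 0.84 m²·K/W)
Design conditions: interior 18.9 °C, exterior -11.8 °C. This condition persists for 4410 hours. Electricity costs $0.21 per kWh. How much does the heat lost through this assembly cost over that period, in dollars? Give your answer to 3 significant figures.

0.0209/0.489 = 0.04274
R_total = 0.04274 + 3.19 + 0.84 = 4.073 m²·K/W
Q = 213 × (18.9 − (-11.8)) / 4.073 = 1606 W
E = 1606 W × 4410 h / 1000 = 7081 kWh
Cost = 7081 × 0.21 = $1487

1490 dollars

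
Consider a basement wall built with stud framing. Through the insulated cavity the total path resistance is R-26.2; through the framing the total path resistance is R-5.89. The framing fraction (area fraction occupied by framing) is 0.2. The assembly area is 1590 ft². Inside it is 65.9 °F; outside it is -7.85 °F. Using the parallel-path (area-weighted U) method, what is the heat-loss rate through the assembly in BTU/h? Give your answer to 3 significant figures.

U_eff = 0.8/26.2 + 0.2/5.89 = 0.03053 + 0.03396 = 0.06449
R_eff = 1/U_eff = 15.51 ft²·°F·h/BTU
Q = 1590 × (65.9 − (-7.85)) / 15.51 = 7562 BTU/h

7560 BTU/h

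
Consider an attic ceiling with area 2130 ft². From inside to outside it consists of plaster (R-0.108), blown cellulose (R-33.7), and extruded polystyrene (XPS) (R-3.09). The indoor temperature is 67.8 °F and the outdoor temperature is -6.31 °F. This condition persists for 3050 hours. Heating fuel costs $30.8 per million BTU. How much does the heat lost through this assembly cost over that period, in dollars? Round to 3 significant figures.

R_total = 0.108 + 33.7 + 3.09 = 36.9 ft²·°F·h/BTU
Q = 2130 × (67.8 − (-6.31)) / 36.9 = 4278 BTU/h
E = 4278 × 3050 = 13050000 BTU
Cost = 13050000/10⁶ × 30.8 = $401.9

402 dollars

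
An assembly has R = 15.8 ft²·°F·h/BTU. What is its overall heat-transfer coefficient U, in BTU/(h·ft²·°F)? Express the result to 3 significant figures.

U = 1/R = 1/15.8 = 0.06329

0.0633 BTU/(h·ft²·°F)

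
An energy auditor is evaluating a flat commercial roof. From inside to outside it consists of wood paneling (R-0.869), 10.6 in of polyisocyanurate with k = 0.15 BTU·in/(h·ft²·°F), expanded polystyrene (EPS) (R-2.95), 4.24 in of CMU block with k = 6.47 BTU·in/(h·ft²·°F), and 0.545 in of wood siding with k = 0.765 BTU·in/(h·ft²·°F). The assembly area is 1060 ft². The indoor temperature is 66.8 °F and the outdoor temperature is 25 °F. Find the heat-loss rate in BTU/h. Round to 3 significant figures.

10.6/0.15 = 70.67
4.24/6.47 = 0.6553
0.545/0.765 = 0.7124
R_total = 0.869 + 70.67 + 2.95 + 0.6553 + 0.7124 = 75.85 ft²·°F·h/BTU
Q = A·ΔT/R = 1060 × (66.8 − 25) / 75.85 = 584.1 BTU/h

584 BTU/h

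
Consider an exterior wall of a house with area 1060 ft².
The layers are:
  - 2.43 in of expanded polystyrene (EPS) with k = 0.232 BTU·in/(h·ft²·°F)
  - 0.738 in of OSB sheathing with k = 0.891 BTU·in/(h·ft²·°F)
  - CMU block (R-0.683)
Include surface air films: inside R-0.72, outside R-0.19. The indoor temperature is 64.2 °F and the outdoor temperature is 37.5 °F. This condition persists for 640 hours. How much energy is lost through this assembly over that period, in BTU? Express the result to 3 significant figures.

2.43/0.232 = 10.47
0.738/0.891 = 0.8283
R_total = 0.72 + 10.47 + 0.8283 + 0.683 + 0.19 = 12.9 ft²·°F·h/BTU
Q = 1060 × (64.2 − 37.5) / 12.9 = 2195 BTU/h
E = 2195 × 640 = 1405000 BTU

1400000 BTU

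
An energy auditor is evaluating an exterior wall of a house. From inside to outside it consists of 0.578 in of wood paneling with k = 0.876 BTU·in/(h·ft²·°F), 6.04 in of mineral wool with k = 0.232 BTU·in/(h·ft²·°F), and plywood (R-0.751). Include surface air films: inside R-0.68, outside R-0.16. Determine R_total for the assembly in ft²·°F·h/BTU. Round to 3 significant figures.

0.578/0.876 = 0.6598
6.04/0.232 = 26.03
R_total = 0.68 + 0.6598 + 26.03 + 0.751 + 0.16 = 28.29 ft²·°F·h/BTU

28.3 ft²·°F·h/BTU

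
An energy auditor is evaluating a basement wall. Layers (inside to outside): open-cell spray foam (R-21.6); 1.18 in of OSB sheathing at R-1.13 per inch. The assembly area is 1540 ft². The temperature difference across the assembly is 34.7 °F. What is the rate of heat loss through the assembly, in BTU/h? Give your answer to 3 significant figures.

2330 BTU/h

1.18 × 1.13 = 1.333
R_total = 21.6 + 1.333 = 22.93 ft²·°F·h/BTU
Q = A·ΔT/R = 1540 × 34.7 / 22.93 = 2330 BTU/h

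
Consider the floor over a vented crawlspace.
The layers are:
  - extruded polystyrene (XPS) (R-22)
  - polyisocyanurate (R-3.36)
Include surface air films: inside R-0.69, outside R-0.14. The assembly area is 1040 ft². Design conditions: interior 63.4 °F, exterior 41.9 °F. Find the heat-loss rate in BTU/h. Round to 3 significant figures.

R_total = 0.69 + 22 + 3.36 + 0.14 = 26.19 ft²·°F·h/BTU
Q = A·ΔT/R = 1040 × (63.4 − 41.9) / 26.19 = 853.8 BTU/h

854 BTU/h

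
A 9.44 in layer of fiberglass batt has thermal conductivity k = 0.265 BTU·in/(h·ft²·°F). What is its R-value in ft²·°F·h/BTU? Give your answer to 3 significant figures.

R = L/k = 9.44/0.265 = 35.62 ft²·°F·h/BTU

35.6 ft²·°F·h/BTU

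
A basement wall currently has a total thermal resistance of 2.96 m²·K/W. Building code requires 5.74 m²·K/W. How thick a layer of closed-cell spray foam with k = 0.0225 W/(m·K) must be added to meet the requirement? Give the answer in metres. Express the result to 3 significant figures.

0.0626 m

ΔR = 5.74 − 2.96 = 2.78 m²·K/W
L = ΔR × k = 2.78 × 0.0225 = 0.06255 m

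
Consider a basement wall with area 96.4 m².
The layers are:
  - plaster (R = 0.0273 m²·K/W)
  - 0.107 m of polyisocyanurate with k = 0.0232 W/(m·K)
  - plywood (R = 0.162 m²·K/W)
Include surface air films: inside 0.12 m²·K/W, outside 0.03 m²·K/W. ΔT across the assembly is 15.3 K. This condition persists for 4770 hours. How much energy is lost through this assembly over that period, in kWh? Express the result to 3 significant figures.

0.107/0.0232 = 4.612
R_total = 0.12 + 0.0273 + 4.612 + 0.162 + 0.03 = 4.951 m²·K/W
Q = 96.4 × 15.3 / 4.951 = 297.9 W
E = 297.9 W × 4770 h / 1000 = 1421 kWh

1420 kWh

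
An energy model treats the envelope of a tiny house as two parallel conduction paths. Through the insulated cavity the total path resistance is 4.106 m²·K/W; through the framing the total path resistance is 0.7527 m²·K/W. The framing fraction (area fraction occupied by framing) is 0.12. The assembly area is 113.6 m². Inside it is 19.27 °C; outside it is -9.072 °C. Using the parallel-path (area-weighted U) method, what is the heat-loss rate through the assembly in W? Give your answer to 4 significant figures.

1203 W

U_eff = 0.88/4.106 + 0.12/0.7527 = 0.21432 + 0.15943 = 0.37375
R_eff = 1/U_eff = 2.6756 m²·K/W
Q = 113.6 × (19.27 − (-9.072)) / 2.6756 = 1203.3 W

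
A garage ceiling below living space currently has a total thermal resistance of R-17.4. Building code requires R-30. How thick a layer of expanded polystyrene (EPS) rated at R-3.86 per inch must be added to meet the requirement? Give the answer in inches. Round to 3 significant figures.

3.26 in

ΔR = 30 − 17.4 = 12.6 ft²·°F·h/BTU
L = ΔR / (R/in) = 12.6/3.86 = 3.264 in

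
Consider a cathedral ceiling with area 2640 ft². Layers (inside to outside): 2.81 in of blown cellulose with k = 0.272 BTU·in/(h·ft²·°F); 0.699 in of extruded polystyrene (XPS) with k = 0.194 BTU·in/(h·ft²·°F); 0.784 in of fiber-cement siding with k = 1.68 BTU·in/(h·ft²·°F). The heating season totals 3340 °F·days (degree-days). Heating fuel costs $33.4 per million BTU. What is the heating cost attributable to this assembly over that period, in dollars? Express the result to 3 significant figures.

491 dollars

2.81/0.272 = 10.33
0.699/0.194 = 3.603
0.784/1.68 = 0.4667
R_total = 10.33 + 3.603 + 0.4667 = 14.4 ft²·°F·h/BTU
E = A × HDD × 24 / R = 2640 × 3340 × 24 / 14.4 = 14700000 BTU
Cost = 14700000/10⁶ × 33.4 = $490.8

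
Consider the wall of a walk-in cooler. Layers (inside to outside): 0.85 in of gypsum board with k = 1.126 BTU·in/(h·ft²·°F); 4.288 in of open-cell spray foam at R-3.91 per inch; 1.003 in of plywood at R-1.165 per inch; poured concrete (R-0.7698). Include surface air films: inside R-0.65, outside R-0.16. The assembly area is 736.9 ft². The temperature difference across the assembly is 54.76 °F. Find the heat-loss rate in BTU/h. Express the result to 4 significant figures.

1991 BTU/h

0.85/1.126 = 0.75488
4.288 × 3.91 = 16.766
1.003 × 1.165 = 1.1685
R_total = 0.65 + 0.75488 + 16.766 + 1.1685 + 0.7698 + 0.16 = 20.269 ft²·°F·h/BTU
Q = A·ΔT/R = 736.9 × 54.76 / 20.269 = 1990.8 BTU/h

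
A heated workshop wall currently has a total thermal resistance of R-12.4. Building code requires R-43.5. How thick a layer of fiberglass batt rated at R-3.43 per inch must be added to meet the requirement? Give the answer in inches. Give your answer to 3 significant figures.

ΔR = 43.5 − 12.4 = 31.1 ft²·°F·h/BTU
L = ΔR / (R/in) = 31.1/3.43 = 9.067 in

9.07 in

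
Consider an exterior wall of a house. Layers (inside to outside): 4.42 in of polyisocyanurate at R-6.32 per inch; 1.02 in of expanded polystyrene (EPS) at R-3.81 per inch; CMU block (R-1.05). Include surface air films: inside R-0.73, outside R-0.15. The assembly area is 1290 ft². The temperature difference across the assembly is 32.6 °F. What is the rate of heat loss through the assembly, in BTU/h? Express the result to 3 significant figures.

1250 BTU/h

4.42 × 6.32 = 27.93
1.02 × 3.81 = 3.886
R_total = 0.73 + 27.93 + 3.886 + 1.05 + 0.15 = 33.75 ft²·°F·h/BTU
Q = A·ΔT/R = 1290 × 32.6 / 33.75 = 1246 BTU/h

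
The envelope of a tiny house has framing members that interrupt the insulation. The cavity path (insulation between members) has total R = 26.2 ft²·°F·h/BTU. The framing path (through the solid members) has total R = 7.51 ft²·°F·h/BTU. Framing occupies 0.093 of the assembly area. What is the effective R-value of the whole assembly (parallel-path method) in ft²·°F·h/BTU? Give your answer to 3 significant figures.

U_eff = 0.907/26.2 + 0.093/7.51 = 0.03462 + 0.01238 = 0.047
R_eff = 1/U_eff = 21.28 ft²·°F·h/BTU

21.3 ft²·°F·h/BTU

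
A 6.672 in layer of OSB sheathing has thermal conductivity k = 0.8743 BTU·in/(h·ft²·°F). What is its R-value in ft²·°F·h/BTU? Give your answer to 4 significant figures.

7.631 ft²·°F·h/BTU

R = L/k = 6.672/0.8743 = 7.6312 ft²·°F·h/BTU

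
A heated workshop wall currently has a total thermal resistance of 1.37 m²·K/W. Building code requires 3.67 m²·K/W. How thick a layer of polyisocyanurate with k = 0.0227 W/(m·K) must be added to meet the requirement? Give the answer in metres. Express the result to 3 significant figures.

0.0522 m

ΔR = 3.67 − 1.37 = 2.3 m²·K/W
L = ΔR × k = 2.3 × 0.0227 = 0.05221 m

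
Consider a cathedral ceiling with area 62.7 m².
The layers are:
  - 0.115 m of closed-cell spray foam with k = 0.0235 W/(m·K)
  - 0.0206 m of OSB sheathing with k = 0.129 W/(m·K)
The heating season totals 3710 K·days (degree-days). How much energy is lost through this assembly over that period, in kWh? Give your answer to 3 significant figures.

0.115/0.0235 = 4.894
0.0206/0.129 = 0.1597
R_total = 4.894 + 0.1597 = 5.053 m²·K/W
E = A × HDD × 24 / R / 1000 = 62.7 × 3710 × 24 / 5.053 / 1000 = 1105 kWh

1100 kWh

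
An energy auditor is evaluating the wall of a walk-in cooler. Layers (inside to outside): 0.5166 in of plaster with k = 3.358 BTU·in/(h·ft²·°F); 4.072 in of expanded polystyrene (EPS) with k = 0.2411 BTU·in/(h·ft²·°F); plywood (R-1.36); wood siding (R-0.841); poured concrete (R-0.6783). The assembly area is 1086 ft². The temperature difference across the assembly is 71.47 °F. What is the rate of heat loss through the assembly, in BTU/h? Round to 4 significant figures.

0.5166/3.358 = 0.15384
4.072/0.2411 = 16.889
R_total = 0.15384 + 16.889 + 1.36 + 0.841 + 0.6783 = 19.922 ft²·°F·h/BTU
Q = A·ΔT/R = 1086 × 71.47 / 19.922 = 3895.9 BTU/h

3896 BTU/h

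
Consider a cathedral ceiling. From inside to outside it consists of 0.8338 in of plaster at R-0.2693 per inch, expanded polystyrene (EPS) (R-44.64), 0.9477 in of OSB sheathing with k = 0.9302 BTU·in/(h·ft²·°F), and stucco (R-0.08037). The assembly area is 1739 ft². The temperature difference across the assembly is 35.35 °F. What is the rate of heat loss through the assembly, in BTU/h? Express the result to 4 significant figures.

1337 BTU/h

0.8338 × 0.2693 = 0.22454
0.9477/0.9302 = 1.0188
R_total = 0.22454 + 44.64 + 1.0188 + 0.08037 = 45.964 ft²·°F·h/BTU
Q = A·ΔT/R = 1739 × 35.35 / 45.964 = 1337.4 BTU/h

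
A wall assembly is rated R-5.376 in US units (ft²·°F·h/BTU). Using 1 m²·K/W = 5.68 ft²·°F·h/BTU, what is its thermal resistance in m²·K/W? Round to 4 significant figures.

R_SI = 5.376/5.68 = 0.94648

0.9465 m²·K/W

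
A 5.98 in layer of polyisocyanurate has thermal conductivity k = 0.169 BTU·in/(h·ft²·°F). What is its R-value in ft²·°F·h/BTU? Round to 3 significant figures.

R = L/k = 5.98/0.169 = 35.38 ft²·°F·h/BTU

35.4 ft²·°F·h/BTU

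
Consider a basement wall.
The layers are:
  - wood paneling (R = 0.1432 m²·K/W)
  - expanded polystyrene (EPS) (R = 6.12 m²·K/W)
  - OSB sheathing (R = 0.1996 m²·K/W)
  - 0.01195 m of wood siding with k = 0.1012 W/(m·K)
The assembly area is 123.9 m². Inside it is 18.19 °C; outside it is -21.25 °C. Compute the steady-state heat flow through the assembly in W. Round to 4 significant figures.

0.01195/0.1012 = 0.11808
R_total = 0.1432 + 6.12 + 0.1996 + 0.11808 = 6.5809 m²·K/W
Q = A·ΔT/R = 123.9 × (18.19 − (-21.25)) / 6.5809 = 742.55 W

742.5 W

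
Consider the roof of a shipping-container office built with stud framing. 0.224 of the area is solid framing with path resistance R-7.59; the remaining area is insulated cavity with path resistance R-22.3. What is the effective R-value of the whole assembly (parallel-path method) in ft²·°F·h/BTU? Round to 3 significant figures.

U_eff = 0.776/22.3 + 0.224/7.59 = 0.0348 + 0.02951 = 0.06431
R_eff = 1/U_eff = 15.55 ft²·°F·h/BTU

15.5 ft²·°F·h/BTU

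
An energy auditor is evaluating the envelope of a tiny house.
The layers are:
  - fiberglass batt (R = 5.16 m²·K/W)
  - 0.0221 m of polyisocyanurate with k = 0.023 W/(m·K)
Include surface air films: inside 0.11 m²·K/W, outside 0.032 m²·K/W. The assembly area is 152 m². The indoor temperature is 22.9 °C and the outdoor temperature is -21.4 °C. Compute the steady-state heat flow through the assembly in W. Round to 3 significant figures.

0.0221/0.023 = 0.9609
R_total = 0.11 + 5.16 + 0.9609 + 0.032 = 6.263 m²·K/W
Q = A·ΔT/R = 152 × (22.9 − (-21.4)) / 6.263 = 1075 W

1080 W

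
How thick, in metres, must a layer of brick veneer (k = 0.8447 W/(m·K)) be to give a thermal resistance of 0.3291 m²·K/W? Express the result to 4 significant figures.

L = R·k = 0.3291 × 0.8447 = 0.27799 m

0.2780 m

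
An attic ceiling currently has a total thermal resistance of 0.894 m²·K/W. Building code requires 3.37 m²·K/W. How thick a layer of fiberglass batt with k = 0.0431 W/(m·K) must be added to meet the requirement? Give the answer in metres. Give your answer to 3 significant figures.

ΔR = 3.37 − 0.894 = 2.476 m²·K/W
L = ΔR × k = 2.476 × 0.0431 = 0.1067 m

0.107 m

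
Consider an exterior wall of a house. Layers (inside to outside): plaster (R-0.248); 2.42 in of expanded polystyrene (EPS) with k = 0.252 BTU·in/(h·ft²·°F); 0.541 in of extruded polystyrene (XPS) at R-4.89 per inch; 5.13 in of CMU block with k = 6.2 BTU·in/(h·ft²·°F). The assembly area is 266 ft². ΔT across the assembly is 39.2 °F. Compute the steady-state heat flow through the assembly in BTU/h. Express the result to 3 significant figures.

2.42/0.252 = 9.603
0.541 × 4.89 = 2.645
5.13/6.2 = 0.8274
R_total = 0.248 + 9.603 + 2.645 + 0.8274 = 13.32 ft²·°F·h/BTU
Q = A·ΔT/R = 266 × 39.2 / 13.32 = 782.6 BTU/h

783 BTU/h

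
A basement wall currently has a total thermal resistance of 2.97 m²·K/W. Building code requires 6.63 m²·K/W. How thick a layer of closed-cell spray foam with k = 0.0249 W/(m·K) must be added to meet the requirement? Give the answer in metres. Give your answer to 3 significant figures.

ΔR = 6.63 − 2.97 = 3.66 m²·K/W
L = ΔR × k = 3.66 × 0.0249 = 0.09113 m

0.0911 m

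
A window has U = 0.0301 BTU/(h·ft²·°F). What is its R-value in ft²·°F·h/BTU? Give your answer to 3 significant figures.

R = 1/U = 1/0.0301 = 33.22

33.2 ft²·°F·h/BTU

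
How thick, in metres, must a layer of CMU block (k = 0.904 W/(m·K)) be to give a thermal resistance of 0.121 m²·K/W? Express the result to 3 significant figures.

0.109 m

L = R·k = 0.121 × 0.904 = 0.1094 m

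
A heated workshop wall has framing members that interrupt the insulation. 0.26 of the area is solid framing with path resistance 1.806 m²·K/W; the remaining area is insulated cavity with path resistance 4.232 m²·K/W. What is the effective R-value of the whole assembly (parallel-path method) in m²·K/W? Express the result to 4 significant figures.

3.137 m²·K/W

U_eff = 0.74/4.232 + 0.26/1.806 = 0.17486 + 0.14396 = 0.31882
R_eff = 1/U_eff = 3.1365 m²·K/W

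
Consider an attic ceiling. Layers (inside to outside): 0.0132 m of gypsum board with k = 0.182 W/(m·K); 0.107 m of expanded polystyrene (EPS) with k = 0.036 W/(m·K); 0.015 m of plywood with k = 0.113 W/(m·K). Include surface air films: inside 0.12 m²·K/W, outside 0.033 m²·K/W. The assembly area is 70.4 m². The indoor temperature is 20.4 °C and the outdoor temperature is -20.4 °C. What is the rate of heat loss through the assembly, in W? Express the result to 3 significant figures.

862 W

0.0132/0.182 = 0.07253
0.107/0.036 = 2.972
0.015/0.113 = 0.1327
R_total = 0.12 + 0.07253 + 2.972 + 0.1327 + 0.033 = 3.33 m²·K/W
Q = A·ΔT/R = 70.4 × (20.4 − (-20.4)) / 3.33 = 862.4 W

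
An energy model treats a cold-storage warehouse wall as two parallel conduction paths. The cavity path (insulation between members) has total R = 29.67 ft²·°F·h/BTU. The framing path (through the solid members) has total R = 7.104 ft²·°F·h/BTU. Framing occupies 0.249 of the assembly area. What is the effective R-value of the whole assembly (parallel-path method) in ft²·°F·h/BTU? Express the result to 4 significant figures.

U_eff = 0.751/29.67 + 0.249/7.104 = 0.025312 + 0.035051 = 0.060362
R_eff = 1/U_eff = 16.567 ft²·°F·h/BTU

16.57 ft²·°F·h/BTU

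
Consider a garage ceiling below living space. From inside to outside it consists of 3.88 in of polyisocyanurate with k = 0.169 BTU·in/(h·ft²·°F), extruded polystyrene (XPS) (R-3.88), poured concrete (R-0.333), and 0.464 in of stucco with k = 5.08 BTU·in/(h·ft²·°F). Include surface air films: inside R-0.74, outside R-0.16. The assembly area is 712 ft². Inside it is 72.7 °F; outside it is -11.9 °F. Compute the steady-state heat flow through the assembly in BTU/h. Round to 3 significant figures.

3.88/0.169 = 22.96
0.464/5.08 = 0.09134
R_total = 0.74 + 22.96 + 3.88 + 0.333 + 0.09134 + 0.16 = 28.16 ft²·°F·h/BTU
Q = A·ΔT/R = 712 × (72.7 − (-11.9)) / 28.16 = 2139 BTU/h

2140 BTU/h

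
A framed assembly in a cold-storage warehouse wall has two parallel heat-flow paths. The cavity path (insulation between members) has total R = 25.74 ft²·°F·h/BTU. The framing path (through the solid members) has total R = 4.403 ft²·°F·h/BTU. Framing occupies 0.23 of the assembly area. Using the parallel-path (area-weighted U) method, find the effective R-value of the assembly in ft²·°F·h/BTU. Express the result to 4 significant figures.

12.17 ft²·°F·h/BTU

U_eff = 0.77/25.74 + 0.23/4.403 = 0.029915 + 0.052237 = 0.082152
R_eff = 1/U_eff = 12.173 ft²·°F·h/BTU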